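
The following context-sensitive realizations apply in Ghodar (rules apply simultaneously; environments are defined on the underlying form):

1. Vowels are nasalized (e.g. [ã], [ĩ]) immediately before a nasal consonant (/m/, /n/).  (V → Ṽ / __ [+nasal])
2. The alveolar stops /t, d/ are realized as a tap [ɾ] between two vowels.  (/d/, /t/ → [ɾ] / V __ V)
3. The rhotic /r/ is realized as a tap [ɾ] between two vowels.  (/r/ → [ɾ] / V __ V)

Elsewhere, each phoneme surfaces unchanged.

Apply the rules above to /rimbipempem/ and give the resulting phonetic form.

/r/ (word-initial) is in the target of rule 3 but the environment (between two vowels) is not met → [r].
/i/ — between /r/ and /m/, before a nasal consonant — surfaces as [ĩ] (rule 1).
/m/ — not in any rule's target class → [m].
/b/ (between /m/ and /i/) is unaffected → [b].
/i/ (between /b/ and /p/): rule 1 targets it, but not before a nasal consonant → unchanged [i].
/p/ (between /i/ and /e/) is unaffected → [p].
/e/ (between /p/ and /m/) occurs before a nasal consonant → [ẽ] by rule 1.
/m/ (between /e/ and /p/): no rule targets it → [m].
/p/ (between /m/ and /e/) is unaffected → [p].
/e/ meets the environment for rule 1 (before a nasal consonant) → [ẽ].
/m/ (word-final) is unaffected → [m].

[rĩmbipẽmpẽm]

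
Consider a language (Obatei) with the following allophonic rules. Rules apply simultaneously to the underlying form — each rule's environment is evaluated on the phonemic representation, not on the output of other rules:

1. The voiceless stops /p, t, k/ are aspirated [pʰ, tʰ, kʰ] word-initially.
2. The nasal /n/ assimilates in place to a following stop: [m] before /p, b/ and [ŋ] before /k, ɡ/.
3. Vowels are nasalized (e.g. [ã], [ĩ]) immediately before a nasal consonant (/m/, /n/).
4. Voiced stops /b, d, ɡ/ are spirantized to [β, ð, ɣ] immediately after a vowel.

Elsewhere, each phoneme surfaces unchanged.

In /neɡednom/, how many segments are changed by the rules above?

3

Segments that undergo a rule: /ɡ/ → [ɣ] (rule 4); /d/ → [ð] (rule 4); /o/ → [õ] (rule 3).
All other segments surface unchanged.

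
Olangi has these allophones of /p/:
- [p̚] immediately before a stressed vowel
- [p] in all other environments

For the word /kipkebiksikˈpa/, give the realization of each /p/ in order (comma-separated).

[p], [p̚]

Occurrence 1 (position 3): no conditioning environment matches → elsewhere allophone [p].
Occurrence 2 (position 12): immediately before a stressed vowel → [p̚].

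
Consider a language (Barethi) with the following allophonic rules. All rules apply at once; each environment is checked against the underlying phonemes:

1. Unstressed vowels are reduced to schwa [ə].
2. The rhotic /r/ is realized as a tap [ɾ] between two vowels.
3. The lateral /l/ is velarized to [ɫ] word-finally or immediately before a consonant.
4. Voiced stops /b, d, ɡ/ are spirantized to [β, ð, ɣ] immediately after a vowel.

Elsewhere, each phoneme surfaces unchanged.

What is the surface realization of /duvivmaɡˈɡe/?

/d/ — word-initial; rule 4 does not apply here → [d].
Rule 1 applies to /u/ (between /d/ and /v/: in an unstressed syllable) → [ə].
/v/ stays [v].
/i/ meets the environment for rule 1 (in an unstressed syllable) → [ə].
/v/ (between /i/ and /m/): no rule targets it → [v].
/m/ (between /v/ and /a/): no rule targets it → [m].
/a/ meets the environment for rule 1 (in an unstressed syllable) → [ə].
Rule 4 applies to /ɡ/ (between /a/ and /ɡ/: immediately after a vowel) → [ɣ].
/ɡ/ — between /ɡ/ and /e/; rule 4 does not apply here → [ɡ].
/e/ (word-final) is in the target of rule 1 but the environment (in an unstressed syllable) is not met → [e].

[dəvəvməɣˈɡe]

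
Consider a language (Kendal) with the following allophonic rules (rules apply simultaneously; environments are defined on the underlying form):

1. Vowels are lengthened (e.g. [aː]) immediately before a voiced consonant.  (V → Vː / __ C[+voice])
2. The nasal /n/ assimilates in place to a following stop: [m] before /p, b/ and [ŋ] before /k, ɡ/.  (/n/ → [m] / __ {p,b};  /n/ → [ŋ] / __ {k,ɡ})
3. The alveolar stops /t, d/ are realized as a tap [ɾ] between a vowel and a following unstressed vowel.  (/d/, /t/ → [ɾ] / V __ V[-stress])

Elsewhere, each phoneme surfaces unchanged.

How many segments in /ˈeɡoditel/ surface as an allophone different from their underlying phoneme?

5

Segments that undergo a rule: /e/ → [eː] (rule 1); /o/ → [oː] (rule 1); /d/ → [ɾ] (rule 3); /t/ → [ɾ] (rule 3); /e/ → [eː] (rule 1).
All other segments surface unchanged.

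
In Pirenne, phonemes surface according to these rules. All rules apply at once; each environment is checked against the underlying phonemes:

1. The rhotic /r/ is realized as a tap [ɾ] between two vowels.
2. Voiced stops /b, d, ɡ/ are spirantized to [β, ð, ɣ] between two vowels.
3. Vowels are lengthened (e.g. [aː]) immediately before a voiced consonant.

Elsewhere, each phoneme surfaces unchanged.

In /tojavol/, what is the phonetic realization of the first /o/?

[oː]

/o/ — between /t/ and /j/, before a voiced consonant — surfaces as [oː] (rule 3).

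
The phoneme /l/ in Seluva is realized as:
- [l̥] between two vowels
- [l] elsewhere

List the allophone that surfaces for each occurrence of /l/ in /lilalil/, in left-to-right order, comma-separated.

Occurrence 1 (position 1): no conditioning environment matches → elsewhere allophone [l].
Occurrence 2 (position 3): between two vowels → [l̥].
Occurrence 3 (position 5): between two vowels → [l̥].
Occurrence 4 (position 7): no conditioning environment matches → elsewhere allophone [l].

[l], [l̥], [l̥], [l]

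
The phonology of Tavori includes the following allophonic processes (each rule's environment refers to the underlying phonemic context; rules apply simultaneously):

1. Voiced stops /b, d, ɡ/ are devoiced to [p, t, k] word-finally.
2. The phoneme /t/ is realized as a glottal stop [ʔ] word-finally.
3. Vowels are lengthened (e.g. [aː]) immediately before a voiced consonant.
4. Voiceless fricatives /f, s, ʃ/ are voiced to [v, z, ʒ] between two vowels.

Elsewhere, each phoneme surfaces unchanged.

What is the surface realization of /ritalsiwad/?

[ritaːlsiːwaːt]

/i/ (between /r/ and /t/) is in the target of rule 3 but the environment (before a voiced consonant) is not met → [i].
/t/ (between /i/ and /a/): rule 2 targets it, but not word-finally → unchanged [t].
Rule 3 applies to /a/ (between /t/ and /l/: before a voiced consonant) → [aː].
/s/ (between /l/ and /i/) is in the target of rule 4 but the environment (between two vowels) is not met → [s].
/i/ — between /s/ and /w/, before a voiced consonant — surfaces as [iː] (rule 3).
Rule 3 applies to /a/ (between /w/ and /d/: before a voiced consonant) → [aː].
/d/ (word-final): word-finally, so rule 1 applies → [t].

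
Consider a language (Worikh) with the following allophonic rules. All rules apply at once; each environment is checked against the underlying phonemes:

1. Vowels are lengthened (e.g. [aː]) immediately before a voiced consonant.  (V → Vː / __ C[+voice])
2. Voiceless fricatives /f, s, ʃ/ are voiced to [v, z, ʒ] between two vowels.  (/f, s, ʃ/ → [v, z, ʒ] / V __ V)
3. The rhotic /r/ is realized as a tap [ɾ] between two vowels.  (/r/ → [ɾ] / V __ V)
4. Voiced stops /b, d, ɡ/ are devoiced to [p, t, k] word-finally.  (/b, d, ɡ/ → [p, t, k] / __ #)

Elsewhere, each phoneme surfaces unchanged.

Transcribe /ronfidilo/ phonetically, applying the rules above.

[roːnfiːdiːlo]

/r/ (word-initial): rule 3 targets it, but not between two vowels → unchanged [r].
/o/ (between /r/ and /n/): before a voiced consonant, so rule 1 applies → [oː].
/n/ — not in any rule's target class → [n].
/f/ — between /n/ and /i/; rule 2 does not apply here → [f].
/i/ meets the environment for rule 1 (before a voiced consonant) → [iː].
/d/ (between /i/ and /i/) is in the target of rule 4 but the environment (word-finally) is not met → [d].
Rule 1 applies to /i/ (between /d/ and /l/: before a voiced consonant) → [iː].
/l/ (between /i/ and /o/) is unaffected → [l].
/o/ — word-final; rule 1 does not apply here → [o].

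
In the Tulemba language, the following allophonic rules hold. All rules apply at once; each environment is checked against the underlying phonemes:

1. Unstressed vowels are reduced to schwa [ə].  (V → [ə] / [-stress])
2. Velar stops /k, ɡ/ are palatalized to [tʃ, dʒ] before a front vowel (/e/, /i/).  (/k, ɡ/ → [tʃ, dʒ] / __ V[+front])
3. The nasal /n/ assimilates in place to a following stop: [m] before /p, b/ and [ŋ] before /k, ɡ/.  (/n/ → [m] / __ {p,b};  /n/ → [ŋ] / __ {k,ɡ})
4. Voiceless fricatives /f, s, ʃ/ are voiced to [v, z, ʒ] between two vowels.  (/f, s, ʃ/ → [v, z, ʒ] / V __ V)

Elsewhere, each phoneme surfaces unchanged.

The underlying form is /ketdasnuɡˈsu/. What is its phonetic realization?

[tʃətdəsnəɡˈsu]

/k/ (word-initial) occurs before a front vowel → [tʃ] by rule 2.
/e/ (between /k/ and /t/): in an unstressed syllable, so rule 1 applies → [ə].
/t/ — not in any rule's target class → [t].
/d/ stays [d].
Rule 1 applies to /a/ (between /d/ and /s/: in an unstressed syllable) → [ə].
/s/ (between /a/ and /n/): rule 4 targets it, but not between two vowels → unchanged [s].
/n/ (between /s/ and /u/) fails the environment for rule 3, so it stays [n].
/u/ (between /n/ and /ɡ/) occurs in an unstressed syllable → [ə] by rule 1.
/ɡ/ (between /u/ and /s/) is in the target of rule 2 but the environment (before a front vowel) is not met → [ɡ].
/s/ (between /ɡ/ and /u/) fails the environment for rule 4, so it stays [s].
/u/ (word-final): rule 1 targets it, but not in an unstressed syllable → unchanged [u].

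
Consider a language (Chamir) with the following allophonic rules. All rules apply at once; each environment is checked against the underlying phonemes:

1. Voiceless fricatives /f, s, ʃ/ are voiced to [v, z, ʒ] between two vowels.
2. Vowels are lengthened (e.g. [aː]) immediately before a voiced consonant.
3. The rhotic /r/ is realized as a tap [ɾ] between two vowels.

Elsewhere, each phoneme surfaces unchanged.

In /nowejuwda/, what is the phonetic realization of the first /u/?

[uː]

Rule 2 applies to /u/ (between /j/ and /w/: before a voiced consonant) → [uː].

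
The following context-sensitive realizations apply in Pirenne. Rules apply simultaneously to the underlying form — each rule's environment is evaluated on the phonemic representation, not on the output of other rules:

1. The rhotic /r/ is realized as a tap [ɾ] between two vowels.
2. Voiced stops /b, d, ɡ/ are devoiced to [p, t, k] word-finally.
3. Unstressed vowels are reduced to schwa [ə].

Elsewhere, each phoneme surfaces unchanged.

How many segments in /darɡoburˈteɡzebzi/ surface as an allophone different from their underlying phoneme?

5

Segments that undergo a rule: /a/ → [ə] (rule 3); /o/ → [ə] (rule 3); /u/ → [ə] (rule 3); /e/ → [ə] (rule 3); /i/ → [ə] (rule 3).
All other segments surface unchanged.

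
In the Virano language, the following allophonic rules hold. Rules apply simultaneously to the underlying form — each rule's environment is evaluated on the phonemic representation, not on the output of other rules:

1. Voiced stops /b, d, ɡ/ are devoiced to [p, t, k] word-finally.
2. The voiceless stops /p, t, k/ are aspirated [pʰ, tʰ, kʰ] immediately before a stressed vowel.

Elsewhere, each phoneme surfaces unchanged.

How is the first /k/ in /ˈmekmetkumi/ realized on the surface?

/k/ — between /e/ and /m/; rule 2 does not apply here → [k].

[k]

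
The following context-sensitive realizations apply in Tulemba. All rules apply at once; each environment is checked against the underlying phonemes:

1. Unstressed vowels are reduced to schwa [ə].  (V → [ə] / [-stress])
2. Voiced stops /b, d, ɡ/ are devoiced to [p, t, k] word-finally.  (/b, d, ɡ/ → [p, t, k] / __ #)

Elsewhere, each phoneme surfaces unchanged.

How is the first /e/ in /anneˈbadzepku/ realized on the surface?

[ə]

/e/ (between /n/ and /b/) occurs in an unstressed syllable → [ə] by rule 1.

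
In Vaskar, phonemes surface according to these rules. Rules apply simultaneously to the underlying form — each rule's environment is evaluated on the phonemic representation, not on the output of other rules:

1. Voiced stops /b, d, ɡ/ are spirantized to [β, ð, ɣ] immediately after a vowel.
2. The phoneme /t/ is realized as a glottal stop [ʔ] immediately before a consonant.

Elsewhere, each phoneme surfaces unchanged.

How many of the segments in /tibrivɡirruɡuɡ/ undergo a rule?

3

Segments that undergo a rule: /b/ → [β] (rule 1); /ɡ/ → [ɣ] (rule 1); /ɡ/ → [ɣ] (rule 1).
All other segments surface unchanged.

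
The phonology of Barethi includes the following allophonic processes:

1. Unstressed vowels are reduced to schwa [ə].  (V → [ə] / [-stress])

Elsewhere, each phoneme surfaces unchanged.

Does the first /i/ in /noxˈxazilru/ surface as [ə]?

/i/ — between /z/ and /l/, in an unstressed syllable — surfaces as [ə] (rule 1).
The actual realization is [ə], which matches [ə].

Yes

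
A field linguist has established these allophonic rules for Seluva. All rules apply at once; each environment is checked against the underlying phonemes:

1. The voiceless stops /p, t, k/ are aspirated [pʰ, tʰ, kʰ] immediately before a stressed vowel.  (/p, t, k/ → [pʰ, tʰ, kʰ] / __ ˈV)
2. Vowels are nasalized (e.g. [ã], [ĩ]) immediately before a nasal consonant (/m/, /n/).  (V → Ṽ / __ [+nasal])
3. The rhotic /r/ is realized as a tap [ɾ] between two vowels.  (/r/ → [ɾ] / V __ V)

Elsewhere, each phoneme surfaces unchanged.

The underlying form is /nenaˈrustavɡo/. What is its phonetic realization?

/n/ (word-initial) is unaffected → [n].
Rule 2 applies to /e/ (between /n/ and /n/: before a nasal consonant) → [ẽ].
/n/ stays [n].
/a/ (between /n/ and /r/) fails the environment for rule 2, so it stays [a].
/r/ meets the environment for rule 3 (between two vowels) → [ɾ].
/u/ (between /r/ and /s/) is in the target of rule 2 but the environment (before a nasal consonant) is not met → [u].
/s/ stays [s].
/t/ (between /s/ and /a/): rule 1 targets it, but not immediately before a stressed vowel → unchanged [t].
/a/ (between /t/ and /v/) is in the target of rule 2 but the environment (before a nasal consonant) is not met → [a].
/v/ (between /a/ and /ɡ/) is unaffected → [v].
/ɡ/ (between /v/ and /o/) is unaffected → [ɡ].
/o/ (word-final) is in the target of rule 2 but the environment (before a nasal consonant) is not met → [o].

[nẽnaˈɾustavɡo]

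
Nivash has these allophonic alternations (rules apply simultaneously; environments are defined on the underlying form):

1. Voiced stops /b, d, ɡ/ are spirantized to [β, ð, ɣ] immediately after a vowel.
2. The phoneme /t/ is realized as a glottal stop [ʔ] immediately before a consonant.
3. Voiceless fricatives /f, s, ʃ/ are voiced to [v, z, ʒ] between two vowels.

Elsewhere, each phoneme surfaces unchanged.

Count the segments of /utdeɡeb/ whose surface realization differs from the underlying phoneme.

3

Segments that undergo a rule: /t/ → [ʔ] (rule 2); /ɡ/ → [ɣ] (rule 1); /b/ → [β] (rule 1).
All other segments surface unchanged.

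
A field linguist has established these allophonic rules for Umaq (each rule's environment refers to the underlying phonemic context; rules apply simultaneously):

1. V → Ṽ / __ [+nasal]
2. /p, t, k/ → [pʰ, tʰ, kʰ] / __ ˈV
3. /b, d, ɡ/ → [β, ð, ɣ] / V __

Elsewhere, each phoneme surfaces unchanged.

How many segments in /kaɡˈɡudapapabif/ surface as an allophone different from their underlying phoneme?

Segments that undergo a rule: /ɡ/ → [ɣ] (rule 3); /d/ → [ð] (rule 3); /b/ → [β] (rule 3).
All other segments surface unchanged.

3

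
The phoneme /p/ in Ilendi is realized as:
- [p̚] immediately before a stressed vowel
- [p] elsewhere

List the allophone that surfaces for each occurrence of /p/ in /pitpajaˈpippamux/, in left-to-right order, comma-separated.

[p], [p], [p̚], [p], [p]

Occurrence 1 (position 1): no conditioning environment matches → elsewhere allophone [p].
Occurrence 2 (position 4): no conditioning environment matches → elsewhere allophone [p].
Occurrence 3 (position 8): immediately before a stressed vowel → [p̚].
Occurrence 4 (position 10): no conditioning environment matches → elsewhere allophone [p].
Occurrence 5 (position 11): no conditioning environment matches → elsewhere allophone [p].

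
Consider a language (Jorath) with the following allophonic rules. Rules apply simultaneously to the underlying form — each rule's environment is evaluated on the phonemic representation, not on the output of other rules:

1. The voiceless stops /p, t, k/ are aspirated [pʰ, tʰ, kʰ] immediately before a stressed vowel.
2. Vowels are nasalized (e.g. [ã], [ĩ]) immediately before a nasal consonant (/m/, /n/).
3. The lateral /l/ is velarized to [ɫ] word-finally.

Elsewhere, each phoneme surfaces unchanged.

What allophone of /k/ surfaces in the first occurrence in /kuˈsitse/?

/k/ (word-initial): rule 1 targets it, but not immediately before a stressed vowel → unchanged [k].

[k]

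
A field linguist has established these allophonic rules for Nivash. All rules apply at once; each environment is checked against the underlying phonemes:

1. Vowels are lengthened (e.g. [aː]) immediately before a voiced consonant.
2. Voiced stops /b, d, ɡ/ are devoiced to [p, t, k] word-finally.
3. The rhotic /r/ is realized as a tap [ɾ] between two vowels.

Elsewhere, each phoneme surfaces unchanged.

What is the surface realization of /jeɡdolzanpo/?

/j/ — not in any rule's target class → [j].
/e/ — between /j/ and /ɡ/, before a voiced consonant — surfaces as [eː] (rule 1).
/ɡ/ (between /e/ and /d/): rule 2 targets it, but not word-finally → unchanged [ɡ].
/d/ (between /ɡ/ and /o/) is in the target of rule 2 but the environment (word-finally) is not met → [d].
/o/ meets the environment for rule 1 (before a voiced consonant) → [oː].
/l/ stays [l].
/z/ — not in any rule's target class → [z].
/a/ (between /z/ and /n/): before a voiced consonant, so rule 1 applies → [aː].
/n/ (between /a/ and /p/) is unaffected → [n].
/p/ stays [p].
/o/ (word-final) is in the target of rule 1 but the environment (before a voiced consonant) is not met → [o].

[jeːɡdoːlzaːnpo]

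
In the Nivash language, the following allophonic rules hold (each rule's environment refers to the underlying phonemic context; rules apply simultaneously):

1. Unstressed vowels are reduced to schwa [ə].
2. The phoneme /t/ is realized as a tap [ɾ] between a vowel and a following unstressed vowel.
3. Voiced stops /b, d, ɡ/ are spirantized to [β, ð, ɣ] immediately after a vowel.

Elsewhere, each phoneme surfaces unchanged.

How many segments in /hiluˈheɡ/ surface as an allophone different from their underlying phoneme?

Segments that undergo a rule: /i/ → [ə] (rule 1); /u/ → [ə] (rule 1); /ɡ/ → [ɣ] (rule 3).
All other segments surface unchanged.

3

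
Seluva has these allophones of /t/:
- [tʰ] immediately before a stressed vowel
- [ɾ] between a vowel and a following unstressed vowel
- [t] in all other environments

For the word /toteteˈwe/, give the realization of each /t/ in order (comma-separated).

Occurrence 1 (position 1): no conditioning environment matches → elsewhere allophone [t].
Occurrence 2 (position 3): between a vowel and an unstressed vowel → [ɾ].
Occurrence 3 (position 5): between a vowel and an unstressed vowel → [ɾ].

[t], [ɾ], [ɾ]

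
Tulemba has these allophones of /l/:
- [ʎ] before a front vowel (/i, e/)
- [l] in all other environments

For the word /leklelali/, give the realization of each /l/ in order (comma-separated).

[ʎ], [ʎ], [l], [ʎ]

Occurrence 1 (position 1): before a front vowel (/i, e/) → [ʎ].
Occurrence 2 (position 4): before a front vowel (/i, e/) → [ʎ].
Occurrence 3 (position 6): no conditioning environment matches → elsewhere allophone [l].
Occurrence 4 (position 8): before a front vowel (/i, e/) → [ʎ].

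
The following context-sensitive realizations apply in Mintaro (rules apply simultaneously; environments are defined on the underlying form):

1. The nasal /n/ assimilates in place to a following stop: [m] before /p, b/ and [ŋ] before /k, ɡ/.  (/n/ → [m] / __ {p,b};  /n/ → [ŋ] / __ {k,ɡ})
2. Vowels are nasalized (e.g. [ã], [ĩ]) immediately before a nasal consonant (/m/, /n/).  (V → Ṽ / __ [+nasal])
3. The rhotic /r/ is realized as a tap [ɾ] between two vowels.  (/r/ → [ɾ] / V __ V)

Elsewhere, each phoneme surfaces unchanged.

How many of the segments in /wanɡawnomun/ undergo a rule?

4

Segments that undergo a rule: /a/ → [ã] (rule 2); /n/ → [ŋ] (rule 1); /o/ → [õ] (rule 2); /u/ → [ũ] (rule 2).
All other segments surface unchanged.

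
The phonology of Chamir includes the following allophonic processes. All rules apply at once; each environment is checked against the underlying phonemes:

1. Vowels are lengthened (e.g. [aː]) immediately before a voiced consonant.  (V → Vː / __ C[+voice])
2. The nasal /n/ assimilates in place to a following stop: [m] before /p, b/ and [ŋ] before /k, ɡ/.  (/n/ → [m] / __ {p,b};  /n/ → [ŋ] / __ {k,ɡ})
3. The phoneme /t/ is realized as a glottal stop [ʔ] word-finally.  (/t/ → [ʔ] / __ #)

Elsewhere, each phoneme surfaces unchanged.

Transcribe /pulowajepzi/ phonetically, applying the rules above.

/p/ stays [p].
/u/ (between /p/ and /l/) occurs before a voiced consonant → [uː] by rule 1.
/l/ (between /u/ and /o/) is unaffected → [l].
/o/ — between /l/ and /w/, before a voiced consonant — surfaces as [oː] (rule 1).
/w/ stays [w].
/a/ — between /w/ and /j/, before a voiced consonant — surfaces as [aː] (rule 1).
/j/ (between /a/ and /e/) is unaffected → [j].
/e/ (between /j/ and /p/) is in the target of rule 1 but the environment (before a voiced consonant) is not met → [e].
/p/ (between /e/ and /z/) is unaffected → [p].
/z/ (between /p/ and /i/) is unaffected → [z].
/i/ (word-final) fails the environment for rule 1, so it stays [i].

[puːloːwaːjepzi]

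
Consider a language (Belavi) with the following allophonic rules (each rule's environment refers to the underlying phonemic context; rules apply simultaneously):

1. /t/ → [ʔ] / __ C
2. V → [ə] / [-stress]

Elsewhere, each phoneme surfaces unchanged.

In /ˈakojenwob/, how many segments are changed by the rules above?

Segments that undergo a rule: /o/ → [ə] (rule 2); /e/ → [ə] (rule 2); /o/ → [ə] (rule 2).
All other segments surface unchanged.

3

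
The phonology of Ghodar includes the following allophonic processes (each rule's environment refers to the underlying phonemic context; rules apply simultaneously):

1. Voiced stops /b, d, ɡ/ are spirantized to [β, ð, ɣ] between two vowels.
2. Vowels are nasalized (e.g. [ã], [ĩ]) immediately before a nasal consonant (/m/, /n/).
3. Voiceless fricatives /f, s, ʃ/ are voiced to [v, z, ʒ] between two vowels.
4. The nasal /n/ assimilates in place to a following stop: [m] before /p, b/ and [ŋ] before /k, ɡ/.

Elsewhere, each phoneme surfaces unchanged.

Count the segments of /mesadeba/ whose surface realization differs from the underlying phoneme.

3

Segments that undergo a rule: /s/ → [z] (rule 3); /d/ → [ð] (rule 1); /b/ → [β] (rule 1).
All other segments surface unchanged.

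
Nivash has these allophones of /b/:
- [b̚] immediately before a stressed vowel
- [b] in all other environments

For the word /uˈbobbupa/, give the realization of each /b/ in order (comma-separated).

[b̚], [b], [b]

Occurrence 1 (position 2): immediately before a stressed vowel → [b̚].
Occurrence 2 (position 4): no conditioning environment matches → elsewhere allophone [b].
Occurrence 3 (position 5): no conditioning environment matches → elsewhere allophone [b].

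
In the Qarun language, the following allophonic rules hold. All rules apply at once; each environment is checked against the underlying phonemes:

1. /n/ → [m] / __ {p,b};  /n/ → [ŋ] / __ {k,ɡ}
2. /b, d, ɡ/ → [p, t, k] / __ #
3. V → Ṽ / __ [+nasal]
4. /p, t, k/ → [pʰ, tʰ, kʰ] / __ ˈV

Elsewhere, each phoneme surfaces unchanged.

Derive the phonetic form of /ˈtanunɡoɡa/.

[ˈtʰãnũŋɡoɡa]

/t/ (word-initial) occurs immediately before a stressed vowel → [tʰ] by rule 4.
Rule 3 applies to /a/ (between /t/ and /n/: before a nasal consonant) → [ã].
/n/ (between /a/ and /u/): rule 1 targets it, but not before a labial or velar stop → unchanged [n].
Rule 3 applies to /u/ (between /n/ and /n/: before a nasal consonant) → [ũ].
Rule 1 applies to /n/ (between /u/ and /ɡ/: before a labial or velar stop) → [ŋ].
/ɡ/ (between /n/ and /o/) is in the target of rule 2 but the environment (word-finally) is not met → [ɡ].
/o/ (between /ɡ/ and /ɡ/) fails the environment for rule 3, so it stays [o].
/ɡ/ (between /o/ and /a/) fails the environment for rule 2, so it stays [ɡ].
/a/ (word-final) fails the environment for rule 3, so it stays [a].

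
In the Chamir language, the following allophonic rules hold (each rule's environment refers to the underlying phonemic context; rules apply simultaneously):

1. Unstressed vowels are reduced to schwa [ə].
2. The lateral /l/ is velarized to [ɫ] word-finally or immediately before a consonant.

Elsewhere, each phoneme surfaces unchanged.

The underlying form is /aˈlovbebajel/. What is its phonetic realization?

/a/ — word-initial, in an unstressed syllable — surfaces as [ə] (rule 1).
/l/ (between /a/ and /o/) is in the target of rule 2 but the environment (word-finally or immediately before a consonant) is not met → [l].
/o/ (between /l/ and /v/): rule 1 targets it, but not in an unstressed syllable → unchanged [o].
/v/ (between /o/ and /b/) is unaffected → [v].
/b/ (between /v/ and /e/): no rule targets it → [b].
/e/ (between /b/ and /b/): in an unstressed syllable, so rule 1 applies → [ə].
/b/ — not in any rule's target class → [b].
/a/ meets the environment for rule 1 (in an unstressed syllable) → [ə].
/j/ (between /a/ and /e/): no rule targets it → [j].
Rule 1 applies to /e/ (between /j/ and /l/: in an unstressed syllable) → [ə].
/l/ — word-final, word-finally or immediately before a consonant — surfaces as [ɫ] (rule 2).

[əˈlovbəbəjəɫ]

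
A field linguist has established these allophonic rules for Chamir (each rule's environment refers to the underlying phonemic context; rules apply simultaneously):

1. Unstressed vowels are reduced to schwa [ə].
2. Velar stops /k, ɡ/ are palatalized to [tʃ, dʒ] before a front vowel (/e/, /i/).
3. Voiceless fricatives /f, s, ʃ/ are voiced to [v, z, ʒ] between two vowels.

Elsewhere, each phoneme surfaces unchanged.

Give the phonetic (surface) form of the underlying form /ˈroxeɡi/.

/r/ stays [r].
/o/ — between /r/ and /x/; rule 1 does not apply here → [o].
/x/ (between /o/ and /e/) is unaffected → [x].
/e/ — between /x/ and /ɡ/, in an unstressed syllable — surfaces as [ə] (rule 1).
Rule 2 applies to /ɡ/ (between /e/ and /i/: before a front vowel) → [dʒ].
/i/ (word-final): in an unstressed syllable, so rule 1 applies → [ə].

[ˈroxədʒə]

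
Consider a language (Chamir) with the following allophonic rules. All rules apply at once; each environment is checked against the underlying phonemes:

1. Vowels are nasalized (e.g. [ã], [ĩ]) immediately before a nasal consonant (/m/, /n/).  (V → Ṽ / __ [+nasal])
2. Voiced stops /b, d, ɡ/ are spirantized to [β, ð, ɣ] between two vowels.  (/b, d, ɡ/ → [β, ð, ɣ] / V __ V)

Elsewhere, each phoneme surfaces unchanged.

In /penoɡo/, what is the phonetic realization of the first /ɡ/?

/ɡ/ (between /o/ and /o/) occurs between two vowels → [ɣ] by rule 2.

[ɣ]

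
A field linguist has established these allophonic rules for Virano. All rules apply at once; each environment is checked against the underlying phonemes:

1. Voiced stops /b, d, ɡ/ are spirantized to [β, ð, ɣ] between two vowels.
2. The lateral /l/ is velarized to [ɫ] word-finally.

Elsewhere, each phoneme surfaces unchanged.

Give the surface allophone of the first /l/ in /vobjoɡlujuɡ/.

/l/ — between /ɡ/ and /u/; rule 2 does not apply here → [l].

[l]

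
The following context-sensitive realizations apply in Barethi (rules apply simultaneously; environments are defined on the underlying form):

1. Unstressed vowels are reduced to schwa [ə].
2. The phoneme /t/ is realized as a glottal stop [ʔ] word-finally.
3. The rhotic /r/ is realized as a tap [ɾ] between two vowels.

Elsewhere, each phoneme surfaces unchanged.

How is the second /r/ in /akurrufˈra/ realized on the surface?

/r/ (between /r/ and /u/) is in the target of rule 3 but the environment (between two vowels) is not met → [r].

[r]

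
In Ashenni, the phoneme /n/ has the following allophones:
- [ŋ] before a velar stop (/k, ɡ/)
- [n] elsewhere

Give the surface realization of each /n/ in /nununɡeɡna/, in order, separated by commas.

[n], [n], [ŋ], [n]

Occurrence 1 (position 1): no conditioning environment matches → elsewhere allophone [n].
Occurrence 2 (position 3): no conditioning environment matches → elsewhere allophone [n].
Occurrence 3 (position 5): before a velar stop → [ŋ].
Occurrence 4 (position 9): no conditioning environment matches → elsewhere allophone [n].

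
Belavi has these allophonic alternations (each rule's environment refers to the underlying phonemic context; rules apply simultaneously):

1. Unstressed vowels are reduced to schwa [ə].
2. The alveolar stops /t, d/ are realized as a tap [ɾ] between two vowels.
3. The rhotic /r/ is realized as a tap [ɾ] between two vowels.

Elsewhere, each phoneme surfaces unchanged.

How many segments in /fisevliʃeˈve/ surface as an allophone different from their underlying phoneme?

4

Segments that undergo a rule: /i/ → [ə] (rule 1); /e/ → [ə] (rule 1); /i/ → [ə] (rule 1); /e/ → [ə] (rule 1).
All other segments surface unchanged.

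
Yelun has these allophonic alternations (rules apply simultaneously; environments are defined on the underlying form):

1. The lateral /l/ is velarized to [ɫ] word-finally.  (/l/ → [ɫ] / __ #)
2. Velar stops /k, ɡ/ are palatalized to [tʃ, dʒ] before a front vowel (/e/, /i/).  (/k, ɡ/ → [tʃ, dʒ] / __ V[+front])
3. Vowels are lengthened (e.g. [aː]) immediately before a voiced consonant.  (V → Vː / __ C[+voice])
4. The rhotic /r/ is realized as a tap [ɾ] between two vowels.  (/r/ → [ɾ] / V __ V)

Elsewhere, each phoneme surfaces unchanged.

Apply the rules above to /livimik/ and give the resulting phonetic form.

/l/ (word-initial) is in the target of rule 1 but the environment (word-finally) is not met → [l].
Rule 3 applies to /i/ (between /l/ and /v/: before a voiced consonant) → [iː].
/i/ (between /v/ and /m/) occurs before a voiced consonant → [iː] by rule 3.
/i/ (between /m/ and /k/): rule 3 targets it, but not before a voiced consonant → unchanged [i].
/k/ (word-final) fails the environment for rule 2, so it stays [k].

[liːviːmik]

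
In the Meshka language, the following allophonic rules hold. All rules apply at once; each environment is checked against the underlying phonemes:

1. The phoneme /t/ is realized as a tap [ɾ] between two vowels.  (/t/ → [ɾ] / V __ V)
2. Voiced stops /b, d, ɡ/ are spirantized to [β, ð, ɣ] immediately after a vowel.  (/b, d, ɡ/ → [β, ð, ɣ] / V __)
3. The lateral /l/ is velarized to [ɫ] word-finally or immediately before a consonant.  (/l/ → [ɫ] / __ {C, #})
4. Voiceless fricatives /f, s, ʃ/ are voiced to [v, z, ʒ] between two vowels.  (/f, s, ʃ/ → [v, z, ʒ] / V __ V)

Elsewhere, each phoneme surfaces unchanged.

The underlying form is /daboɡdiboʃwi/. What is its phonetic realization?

[daβoɣdiβoʃwi]

/d/ (word-initial): rule 2 targets it, but not immediately after a vowel → unchanged [d].
/a/ stays [a].
/b/ — between /a/ and /o/, immediately after a vowel — surfaces as [β] (rule 2).
/o/ stays [o].
/ɡ/ — between /o/ and /d/, immediately after a vowel — surfaces as [ɣ] (rule 2).
/d/ (between /ɡ/ and /i/) is in the target of rule 2 but the environment (immediately after a vowel) is not met → [d].
/i/ (between /d/ and /b/) is unaffected → [i].
/b/ — between /i/ and /o/, immediately after a vowel — surfaces as [β] (rule 2).
/o/ (between /b/ and /ʃ/) is unaffected → [o].
/ʃ/ (between /o/ and /w/) fails the environment for rule 4, so it stays [ʃ].
/w/ (between /ʃ/ and /i/) is unaffected → [w].
/i/ (word-final): no rule targets it → [i].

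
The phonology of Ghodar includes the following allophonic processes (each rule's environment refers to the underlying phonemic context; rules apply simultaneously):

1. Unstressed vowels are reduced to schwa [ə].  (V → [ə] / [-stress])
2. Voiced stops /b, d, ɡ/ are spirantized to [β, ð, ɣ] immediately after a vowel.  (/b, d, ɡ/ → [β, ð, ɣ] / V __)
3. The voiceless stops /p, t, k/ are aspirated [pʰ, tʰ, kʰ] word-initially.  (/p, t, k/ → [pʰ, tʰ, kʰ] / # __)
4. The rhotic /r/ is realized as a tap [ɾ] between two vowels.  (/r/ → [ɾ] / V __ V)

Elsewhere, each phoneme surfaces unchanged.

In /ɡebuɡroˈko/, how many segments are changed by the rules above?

Segments that undergo a rule: /e/ → [ə] (rule 1); /b/ → [β] (rule 2); /u/ → [ə] (rule 1); /ɡ/ → [ɣ] (rule 2); /o/ → [ə] (rule 1).
All other segments surface unchanged.

5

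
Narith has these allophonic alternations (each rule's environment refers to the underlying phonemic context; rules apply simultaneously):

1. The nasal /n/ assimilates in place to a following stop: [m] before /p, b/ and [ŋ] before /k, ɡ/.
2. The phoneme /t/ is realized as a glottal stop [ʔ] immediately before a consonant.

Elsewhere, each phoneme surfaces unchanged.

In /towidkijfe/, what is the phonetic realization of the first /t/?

[t]

/t/ (word-initial): rule 2 targets it, but not immediately before a consonant → unchanged [t].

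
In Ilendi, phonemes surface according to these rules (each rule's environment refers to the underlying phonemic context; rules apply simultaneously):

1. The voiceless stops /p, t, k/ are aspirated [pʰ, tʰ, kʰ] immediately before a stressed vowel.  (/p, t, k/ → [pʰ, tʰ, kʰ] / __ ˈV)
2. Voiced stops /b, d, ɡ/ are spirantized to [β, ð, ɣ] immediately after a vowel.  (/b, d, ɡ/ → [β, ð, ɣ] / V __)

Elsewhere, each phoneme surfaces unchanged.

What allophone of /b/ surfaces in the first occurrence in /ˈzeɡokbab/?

/b/ (between /k/ and /a/) fails the environment for rule 2, so it stays [b].

[b]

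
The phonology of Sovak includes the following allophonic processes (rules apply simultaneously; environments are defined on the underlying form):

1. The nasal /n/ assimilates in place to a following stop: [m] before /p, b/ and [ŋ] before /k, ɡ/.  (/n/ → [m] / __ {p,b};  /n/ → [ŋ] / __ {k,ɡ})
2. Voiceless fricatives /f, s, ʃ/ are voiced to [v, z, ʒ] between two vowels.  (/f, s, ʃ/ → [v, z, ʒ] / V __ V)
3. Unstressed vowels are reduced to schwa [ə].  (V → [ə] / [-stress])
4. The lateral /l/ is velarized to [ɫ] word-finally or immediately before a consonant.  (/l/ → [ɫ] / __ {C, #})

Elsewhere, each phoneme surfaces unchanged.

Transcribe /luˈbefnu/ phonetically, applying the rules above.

[ləˈbefnə]

/l/ (word-initial) is in the target of rule 4 but the environment (word-finally or immediately before a consonant) is not met → [l].
/u/ (between /l/ and /b/) occurs in an unstressed syllable → [ə] by rule 3.
/b/ stays [b].
/e/ (between /b/ and /f/) fails the environment for rule 3, so it stays [e].
/f/ (between /e/ and /n/) fails the environment for rule 2, so it stays [f].
/n/ (between /f/ and /u/) is in the target of rule 1 but the environment (before a labial or velar stop) is not met → [n].
/u/ — word-final, in an unstressed syllable — surfaces as [ə] (rule 3).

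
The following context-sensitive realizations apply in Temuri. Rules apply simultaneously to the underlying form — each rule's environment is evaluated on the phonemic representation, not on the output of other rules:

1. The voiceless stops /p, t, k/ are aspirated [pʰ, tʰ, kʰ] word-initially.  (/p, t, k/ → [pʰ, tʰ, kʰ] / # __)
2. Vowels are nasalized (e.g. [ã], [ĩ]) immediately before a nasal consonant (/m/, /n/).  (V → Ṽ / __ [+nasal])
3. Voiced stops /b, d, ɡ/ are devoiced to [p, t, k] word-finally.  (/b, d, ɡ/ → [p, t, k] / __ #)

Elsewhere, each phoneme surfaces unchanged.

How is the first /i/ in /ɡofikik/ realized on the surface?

[i]

/i/ (between /f/ and /k/) fails the environment for rule 2, so it stays [i].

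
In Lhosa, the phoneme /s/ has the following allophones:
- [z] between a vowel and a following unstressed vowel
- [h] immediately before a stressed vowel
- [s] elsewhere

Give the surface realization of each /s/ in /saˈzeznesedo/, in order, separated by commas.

Occurrence 1 (position 1): no conditioning environment matches → elsewhere allophone [s].
Occurrence 2 (position 8): between a vowel and a following unstressed vowel → [z].

[s], [z]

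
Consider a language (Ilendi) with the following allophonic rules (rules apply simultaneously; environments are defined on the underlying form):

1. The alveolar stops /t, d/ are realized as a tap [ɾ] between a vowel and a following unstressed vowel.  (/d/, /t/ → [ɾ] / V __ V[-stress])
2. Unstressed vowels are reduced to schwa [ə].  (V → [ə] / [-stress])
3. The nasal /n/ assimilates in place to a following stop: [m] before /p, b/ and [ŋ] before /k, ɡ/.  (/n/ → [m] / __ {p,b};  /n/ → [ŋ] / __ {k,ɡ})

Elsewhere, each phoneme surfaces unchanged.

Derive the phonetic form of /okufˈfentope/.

/o/ meets the environment for rule 2 (in an unstressed syllable) → [ə].
/k/ — not in any rule's target class → [k].
/u/ (between /k/ and /f/): in an unstressed syllable, so rule 2 applies → [ə].
/f/ (between /u/ and /f/) is unaffected → [f].
/f/ — not in any rule's target class → [f].
/e/ (between /f/ and /n/): rule 2 targets it, but not in an unstressed syllable → unchanged [e].
/n/ (between /e/ and /t/) fails the environment for rule 3, so it stays [n].
/t/ (between /n/ and /o/): rule 1 targets it, but not between a vowel and a following unstressed vowel → unchanged [t].
/o/ meets the environment for rule 2 (in an unstressed syllable) → [ə].
/p/ (between /o/ and /e/) is unaffected → [p].
/e/ (word-final): in an unstressed syllable, so rule 2 applies → [ə].

[əkəfˈfentəpə]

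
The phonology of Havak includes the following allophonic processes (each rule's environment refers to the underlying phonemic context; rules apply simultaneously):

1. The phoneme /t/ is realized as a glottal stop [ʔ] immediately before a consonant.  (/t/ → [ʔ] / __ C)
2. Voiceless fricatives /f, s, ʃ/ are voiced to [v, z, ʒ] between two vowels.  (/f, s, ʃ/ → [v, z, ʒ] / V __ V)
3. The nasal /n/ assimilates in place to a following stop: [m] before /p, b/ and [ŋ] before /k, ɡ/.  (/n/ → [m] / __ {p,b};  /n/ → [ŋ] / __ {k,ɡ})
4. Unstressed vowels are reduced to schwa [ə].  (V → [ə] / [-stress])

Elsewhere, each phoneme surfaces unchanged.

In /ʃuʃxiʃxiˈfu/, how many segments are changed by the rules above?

4

Segments that undergo a rule: /u/ → [ə] (rule 4); /i/ → [ə] (rule 4); /i/ → [ə] (rule 4); /f/ → [v] (rule 2).
All other segments surface unchanged.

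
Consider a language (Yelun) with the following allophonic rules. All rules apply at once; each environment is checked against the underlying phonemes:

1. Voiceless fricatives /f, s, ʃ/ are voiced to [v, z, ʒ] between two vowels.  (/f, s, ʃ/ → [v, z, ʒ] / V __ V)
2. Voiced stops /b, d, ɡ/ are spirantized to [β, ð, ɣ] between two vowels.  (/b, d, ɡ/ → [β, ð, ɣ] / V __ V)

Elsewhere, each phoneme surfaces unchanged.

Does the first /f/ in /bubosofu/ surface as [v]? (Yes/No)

Rule 1 applies to /f/ (between /o/ and /u/: between two vowels) → [v].
The actual realization is [v], which matches [v].

Yes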